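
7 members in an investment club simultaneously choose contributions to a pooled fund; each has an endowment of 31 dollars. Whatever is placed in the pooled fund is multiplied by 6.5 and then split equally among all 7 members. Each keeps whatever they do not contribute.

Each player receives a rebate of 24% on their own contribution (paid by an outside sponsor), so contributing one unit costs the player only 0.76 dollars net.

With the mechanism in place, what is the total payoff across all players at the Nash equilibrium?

1462.58 dollars

The effective private return per unit is now (6.5/7) / 0.76 = 1.2218 > 1, so every player's dominant strategy flips to full contribution.
So the Nash equilibrium is full contribution by all 7; the group earns 7 × (31 × 0.24 + 6.5 × 31) = 1462.58.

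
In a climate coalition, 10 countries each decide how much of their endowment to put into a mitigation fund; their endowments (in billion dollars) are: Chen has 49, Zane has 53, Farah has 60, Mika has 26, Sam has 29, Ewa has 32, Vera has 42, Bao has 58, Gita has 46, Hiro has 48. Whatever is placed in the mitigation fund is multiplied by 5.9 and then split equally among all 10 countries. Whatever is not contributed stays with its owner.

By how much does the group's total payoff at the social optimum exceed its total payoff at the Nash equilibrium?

The private return per contributed unit is 5.9/10 = 0.5900 < 1 for every player regardless of endowment, so the Nash equilibrium is zero contribution and the group total is Σ E_j = 49 + 53 + 60 + 26 + 29 + 32 + 42 + 58 + 46 + 48 = 443.
Each contributed unit returns 5.900 to the group, so the social optimum is full contribution by everyone: group total = 5.900 × 443 = 2613.70.
Efficiency loss = (5.900 − 1) × 443 = 2170.70.

2170.70 billion dollars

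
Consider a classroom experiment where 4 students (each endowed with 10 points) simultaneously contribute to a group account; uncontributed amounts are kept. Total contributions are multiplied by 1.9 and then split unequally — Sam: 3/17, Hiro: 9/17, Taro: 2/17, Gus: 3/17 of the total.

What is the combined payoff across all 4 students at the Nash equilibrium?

Each unit j contributes comes back to j as 1.9 × (j's share), so j prefers to contribute only if that share exceeds 1/1.9 = 0.5263; otherwise keeping the unit dominates.
The only share above 0.5263 is Hiro's 9/17, contributing 10; the remaining 3 contribute 0. Total contributed: 10.
The group account pays out 1.9 × 10 = 19.00 in total (split across the unequal shares, but the aggregate is all that matters for the group sum).
The 3 free-riders keep 10 each, adding 30. Group total = 30 + 19.00 = 49.00.

49.00 points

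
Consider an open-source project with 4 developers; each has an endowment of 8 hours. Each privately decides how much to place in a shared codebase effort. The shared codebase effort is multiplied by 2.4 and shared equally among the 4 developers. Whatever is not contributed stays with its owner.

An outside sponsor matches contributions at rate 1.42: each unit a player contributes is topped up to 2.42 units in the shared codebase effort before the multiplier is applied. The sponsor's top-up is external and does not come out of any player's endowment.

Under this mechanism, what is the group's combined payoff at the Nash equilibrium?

Under the mechanism each unit contributed yields 2.4 × 2.42 / 4 = 1.4520 back to its contributor per unit of net cost, which exceeds 1, making full contribution the dominant choice for everyone.
At the Nash equilibrium everyone contributes 8. Group total payoff = 2.4 × 2.42 × 32 = 185.86.

185.86 hours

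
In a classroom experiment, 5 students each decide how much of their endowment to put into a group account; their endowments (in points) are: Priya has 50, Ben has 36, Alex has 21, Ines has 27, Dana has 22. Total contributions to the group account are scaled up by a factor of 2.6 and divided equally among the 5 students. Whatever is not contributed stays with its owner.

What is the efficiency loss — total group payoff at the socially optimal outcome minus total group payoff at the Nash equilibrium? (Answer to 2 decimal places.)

The private return per contributed unit is 2.6/5 = 0.5200 < 1 for every player regardless of endowment, so the Nash equilibrium is zero contribution and the group total is Σ E_j = 50 + 36 + 21 + 27 + 22 = 156.
Each contributed unit returns 2.600 to the group, so the social optimum is full contribution by everyone: group total = 2.600 × 156 = 405.60.
Efficiency loss = (2.600 − 1) × 156 = 249.60.

249.60 points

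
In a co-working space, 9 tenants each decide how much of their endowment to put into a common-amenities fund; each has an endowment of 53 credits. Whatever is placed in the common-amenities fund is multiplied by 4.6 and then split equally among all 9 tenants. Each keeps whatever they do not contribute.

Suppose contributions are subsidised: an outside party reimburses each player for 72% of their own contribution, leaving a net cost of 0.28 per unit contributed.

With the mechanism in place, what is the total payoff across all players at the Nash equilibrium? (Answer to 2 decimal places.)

Under the mechanism each unit contributed yields (4.6/9) / 0.28 = 1.8254 back to its contributor per unit of net cost, which exceeds 1, making full contribution the dominant choice for everyone.
At the Nash equilibrium everyone contributes 53. Group total payoff = 9 × (53 × 0.72 + 4.6 × 53) = 2537.64.

2537.64 credits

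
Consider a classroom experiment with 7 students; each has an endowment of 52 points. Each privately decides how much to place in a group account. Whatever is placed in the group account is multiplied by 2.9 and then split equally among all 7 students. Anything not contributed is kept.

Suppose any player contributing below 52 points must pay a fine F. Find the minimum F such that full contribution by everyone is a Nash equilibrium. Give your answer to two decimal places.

30.46 points

Given the others contribute fully, the best deviation is to contribute 0 (any partial contribution still incurs the fine and gives up units whose private return 0.4143 is below 1).
Deviating from 52 to 0 saves 52 points but forfeits the deviator's share of the drop in the group account: 2.9/7 × 52 = 21.54.
So the deviation gain is 52 − 21.54 = 30.46, and the fine must be at least 30.46 points to wipe it out.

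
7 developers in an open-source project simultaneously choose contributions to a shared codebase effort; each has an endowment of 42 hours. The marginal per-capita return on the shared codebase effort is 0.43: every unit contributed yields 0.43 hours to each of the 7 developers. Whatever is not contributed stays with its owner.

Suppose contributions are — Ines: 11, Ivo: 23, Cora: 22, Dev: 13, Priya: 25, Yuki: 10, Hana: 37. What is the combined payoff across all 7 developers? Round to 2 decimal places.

577.41 hours

Total contributed: 11 + 23 + 22 + 13 + 25 + 10 + 37 = 141; total kept: 7 × 42 − 141 = 153.
The shared codebase effort pays out 0.43 × 7 × 141 = 424.41 in aggregate.
Group total = 153 + 424.41 = 577.41.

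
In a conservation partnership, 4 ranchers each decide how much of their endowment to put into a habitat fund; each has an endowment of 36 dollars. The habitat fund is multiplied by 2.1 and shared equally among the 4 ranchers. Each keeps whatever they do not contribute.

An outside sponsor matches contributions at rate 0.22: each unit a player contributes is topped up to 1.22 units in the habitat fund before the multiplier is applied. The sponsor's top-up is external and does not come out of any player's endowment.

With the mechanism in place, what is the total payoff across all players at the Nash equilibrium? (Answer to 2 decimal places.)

The effective private return is 2.1 × 1.22 / 4 = 0.6405, which is still under 1, so the mechanism doesn't change anyone's dominant strategy: zero contribution.
At the Nash equilibrium no one contributes; group total payoff = 4 × 36 = 144.

144.00 dollars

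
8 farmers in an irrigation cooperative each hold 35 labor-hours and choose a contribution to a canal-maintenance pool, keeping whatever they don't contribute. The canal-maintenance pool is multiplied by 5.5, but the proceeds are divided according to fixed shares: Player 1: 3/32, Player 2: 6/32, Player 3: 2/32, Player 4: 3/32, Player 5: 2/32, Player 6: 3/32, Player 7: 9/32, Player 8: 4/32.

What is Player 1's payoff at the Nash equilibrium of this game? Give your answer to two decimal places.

Each unit j contributes comes back to j as 5.5 × (j's share), so j prefers to contribute only if that share exceeds 1/5.5 = 0.1818; otherwise keeping the unit dominates.
Player 2 and Player 7 clear that bar, contributing 35 each; the remaining 6 contribute 0. Total contributed: 70.
Player 1 keeps 35 and receives 5.5 × 70 × 3/32 = 36.09 from the canal-maintenance pool, for a payoff of 71.09.

71.09 labor-hours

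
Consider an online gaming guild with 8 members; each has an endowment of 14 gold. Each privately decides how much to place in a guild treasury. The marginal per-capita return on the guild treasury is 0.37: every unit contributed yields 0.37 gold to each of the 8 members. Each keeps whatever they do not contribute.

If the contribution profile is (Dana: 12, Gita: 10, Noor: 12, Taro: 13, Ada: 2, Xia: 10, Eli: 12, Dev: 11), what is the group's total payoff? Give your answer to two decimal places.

272.72 gold

Total contributed: 12 + 10 + 12 + 13 + 2 + 10 + 12 + 11 = 82; total kept: 8 × 14 − 82 = 30.
The guild treasury pays out 0.37 × 8 × 82 = 242.72 in aggregate.
Group total = 30 + 242.72 = 272.72.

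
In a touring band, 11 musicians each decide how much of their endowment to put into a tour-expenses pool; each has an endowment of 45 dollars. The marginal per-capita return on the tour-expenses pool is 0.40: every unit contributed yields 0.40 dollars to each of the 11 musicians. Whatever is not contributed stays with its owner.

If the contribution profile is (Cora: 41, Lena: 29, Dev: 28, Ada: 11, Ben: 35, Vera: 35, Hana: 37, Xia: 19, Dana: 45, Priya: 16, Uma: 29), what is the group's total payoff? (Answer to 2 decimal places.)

1600.00 dollars

Total contributed: 41 + 29 + 28 + 11 + 35 + 35 + 37 + 19 + 45 + 16 + 29 = 325; total kept: 11 × 45 − 325 = 170.
The tour-expenses pool pays out 0.40 × 11 × 325 = 1430.00 in aggregate.
Group total = 170 + 1430.00 = 1600.00.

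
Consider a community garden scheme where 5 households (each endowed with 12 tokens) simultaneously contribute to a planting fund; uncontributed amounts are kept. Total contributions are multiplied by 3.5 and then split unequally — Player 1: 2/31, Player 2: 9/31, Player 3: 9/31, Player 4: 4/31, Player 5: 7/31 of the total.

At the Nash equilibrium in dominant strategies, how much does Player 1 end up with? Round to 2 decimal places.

Each unit j contributes comes back to j as 3.5 × (j's share), so j prefers to contribute only if that share exceeds 1/3.5 = 0.2857; otherwise keeping the unit dominates.
Player 2 and Player 3 clear that bar, contributing 12 each; the remaining 3 contribute 0. Total contributed: 24.
Player 1 keeps 12 and receives 3.5 × 24 × 2/31 = 5.42 from the planting fund, for a payoff of 17.42.

17.42 tokens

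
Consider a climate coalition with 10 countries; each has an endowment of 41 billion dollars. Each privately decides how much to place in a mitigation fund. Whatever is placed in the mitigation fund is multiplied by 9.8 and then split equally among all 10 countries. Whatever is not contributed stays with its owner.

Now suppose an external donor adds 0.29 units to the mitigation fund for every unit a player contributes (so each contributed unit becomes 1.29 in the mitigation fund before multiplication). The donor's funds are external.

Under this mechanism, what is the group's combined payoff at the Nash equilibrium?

5183.22 billion dollars

With the mechanism, a contributed unit returns 9.8 × 1.29 / 10 = 1.2642 per unit of net cost to the contributor — now above 1 — so contributing fully is weakly dominant for every player.
At the Nash equilibrium everyone contributes 41. Group total payoff = 9.8 × 1.29 × 410 = 5183.22.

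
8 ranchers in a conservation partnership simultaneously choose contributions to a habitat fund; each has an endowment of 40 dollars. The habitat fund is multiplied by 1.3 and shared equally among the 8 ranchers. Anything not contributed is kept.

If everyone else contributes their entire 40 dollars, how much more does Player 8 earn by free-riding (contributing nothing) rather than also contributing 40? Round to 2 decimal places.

33.50 dollars

Switching from a contribution of 40 to 0 lets Player 8 keep an extra 40 dollars, but lowers the habitat fund by 40, which costs Player 8 their own share of that drop: 1.3/8 × 40 = 6.50.
Net gain = 40 − 6.50 = 33.50. The private return per contributed unit (0.1625) is below 1, so free-riding is indeed the best response regardless of what the others do.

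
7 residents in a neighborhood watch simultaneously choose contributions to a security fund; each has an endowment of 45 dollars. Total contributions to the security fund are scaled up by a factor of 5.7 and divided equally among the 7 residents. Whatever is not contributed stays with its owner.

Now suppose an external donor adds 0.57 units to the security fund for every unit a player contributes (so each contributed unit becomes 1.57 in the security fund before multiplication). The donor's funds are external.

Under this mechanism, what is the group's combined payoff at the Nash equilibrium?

2818.94 dollars

The effective private return per unit is now 5.7 × 1.57 / 7 = 1.2784 > 1, so every player's dominant strategy flips to full contribution.
At the Nash equilibrium everyone contributes 45. Group total payoff = 5.7 × 1.57 × 315 = 2818.94.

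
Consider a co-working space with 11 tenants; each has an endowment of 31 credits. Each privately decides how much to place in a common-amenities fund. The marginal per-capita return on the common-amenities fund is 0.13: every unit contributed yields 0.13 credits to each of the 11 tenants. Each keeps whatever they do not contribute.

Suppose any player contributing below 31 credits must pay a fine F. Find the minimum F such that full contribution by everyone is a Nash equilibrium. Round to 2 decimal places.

Given the others contribute fully, the best deviation is to contribute 0 (any partial contribution still incurs the fine and gives up units whose private return 0.13 is below 1).
Deviating from 31 to 0 saves 31 credits but forfeits the deviator's share of the drop in the common-amenities fund: 0.13 × 31 = 4.03.
So the deviation gain is 31 − 4.03 = 26.97, and the fine must be at least 26.97 credits to wipe it out.

26.97 credits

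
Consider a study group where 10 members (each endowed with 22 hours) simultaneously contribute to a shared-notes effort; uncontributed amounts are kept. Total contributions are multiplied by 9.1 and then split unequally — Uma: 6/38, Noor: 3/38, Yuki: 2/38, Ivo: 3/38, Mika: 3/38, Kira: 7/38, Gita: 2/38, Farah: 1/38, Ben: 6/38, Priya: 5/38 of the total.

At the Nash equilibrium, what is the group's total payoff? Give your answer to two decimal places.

Player j's private return per contributed unit is 9.1 × (j's share). Contributing is weakly dominant for j when that share is at least 1/9.1 = 0.1099, and contributing 0 is dominant otherwise.
The shares above 0.1099 belong to Uma, Kira, Ben and Priya, contributing 22 each; the remaining 6 contribute 0. Total contributed: 88.
The shared-notes effort pays out 9.1 × 88 = 800.80 in total (split across the unequal shares, but the aggregate is all that matters for the group sum).
The 6 free-riders keep 22 each, adding 132. Group total = 132 + 800.80 = 932.80.

932.80 hours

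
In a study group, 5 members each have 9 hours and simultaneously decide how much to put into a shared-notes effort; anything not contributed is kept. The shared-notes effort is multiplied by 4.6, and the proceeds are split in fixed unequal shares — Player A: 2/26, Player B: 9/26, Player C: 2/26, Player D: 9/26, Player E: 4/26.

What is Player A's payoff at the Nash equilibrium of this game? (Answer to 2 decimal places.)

15.37 hours

Each unit j contributes comes back to j as 4.6 × (j's share), so j prefers to contribute only if that share exceeds 1/4.6 = 0.2174; otherwise keeping the unit dominates.
The shares above 0.2174 belong to Player B and Player D, contributing 9 each; the remaining 3 contribute 0. Total contributed: 18.
Player A keeps 9 and receives 4.6 × 18 × 2/26 = 6.37 from the shared-notes effort, for a payoff of 15.37.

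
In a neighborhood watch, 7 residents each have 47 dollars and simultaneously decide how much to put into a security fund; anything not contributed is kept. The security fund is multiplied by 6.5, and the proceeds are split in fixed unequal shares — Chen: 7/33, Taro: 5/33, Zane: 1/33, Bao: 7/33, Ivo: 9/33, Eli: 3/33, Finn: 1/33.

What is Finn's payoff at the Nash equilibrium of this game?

74.77 dollars

For player j, contributing a unit is worthwhile iff 6.5 × (j's share) ≥ 1, i.e. iff j's share is at least 0.1538.
Chen, Bao and Ivo are above the threshold, contributing 47 each; the remaining 4 contribute 0. Total contributed: 141.
Finn keeps 47 and receives 6.5 × 141 × 1/33 = 27.77 from the security fund, for a payoff of 74.77.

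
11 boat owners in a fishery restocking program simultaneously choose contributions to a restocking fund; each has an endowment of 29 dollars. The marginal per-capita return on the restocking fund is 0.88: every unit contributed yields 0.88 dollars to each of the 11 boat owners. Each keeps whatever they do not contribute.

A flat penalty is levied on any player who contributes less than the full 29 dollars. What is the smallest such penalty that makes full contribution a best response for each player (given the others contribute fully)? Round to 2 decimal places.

3.48 dollars

Given the others contribute fully, the best deviation is to contribute 0 (any partial contribution still incurs the fine and gives up units whose private return 0.88 is below 1).
Deviating from 29 to 0 saves 29 dollars but forfeits the deviator's share of the drop in the restocking fund: 0.88 × 29 = 25.52.
So the deviation gain is 29 − 25.52 = 3.48, and the fine must be at least 3.48 dollars to wipe it out.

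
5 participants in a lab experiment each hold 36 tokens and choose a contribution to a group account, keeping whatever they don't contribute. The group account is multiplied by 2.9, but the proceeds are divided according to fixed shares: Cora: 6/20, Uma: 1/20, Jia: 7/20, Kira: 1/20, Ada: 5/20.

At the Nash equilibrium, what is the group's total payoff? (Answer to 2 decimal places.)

248.40 tokens

A player with share s gets back 2.9·s per unit contributed, so full contribution is dominant for anyone with s > 1/2.9 = 0.3448 and zero contribution is dominant for anyone below.
Only Jia (7/20) clears that bar, contributing 36; the remaining 4 contribute 0. Total contributed: 36.
The group account pays out 2.9 × 36 = 104.40 in total (split across the unequal shares, but the aggregate is all that matters for the group sum).
The 4 free-riders keep 36 each, adding 144. Group total = 144 + 104.40 = 248.40.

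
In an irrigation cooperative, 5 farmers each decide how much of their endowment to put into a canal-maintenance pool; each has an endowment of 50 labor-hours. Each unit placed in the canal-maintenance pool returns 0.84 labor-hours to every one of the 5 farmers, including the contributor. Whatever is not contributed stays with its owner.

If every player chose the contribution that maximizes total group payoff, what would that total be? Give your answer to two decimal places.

Each contributed unit returns 4.200 to the group as a whole (0.84 to each of 5 players), which exceeds 1, so the social optimum is full contribution: group total = 4.200 × 250 = 1050.00.

1050.00 labor-hours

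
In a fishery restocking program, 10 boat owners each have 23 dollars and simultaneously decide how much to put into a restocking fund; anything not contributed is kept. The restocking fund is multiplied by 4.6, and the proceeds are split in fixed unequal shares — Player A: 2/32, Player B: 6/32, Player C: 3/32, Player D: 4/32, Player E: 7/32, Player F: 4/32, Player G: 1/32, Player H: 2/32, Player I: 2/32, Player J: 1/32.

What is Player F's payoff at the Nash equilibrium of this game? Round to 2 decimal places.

A player with share s gets back 4.6·s per unit contributed, so full contribution is dominant for anyone with s > 1/4.6 = 0.2174 and zero contribution is dominant for anyone below.
The only share above 0.2174 is Player E's 7/32, contributing 23; the remaining 9 contribute 0. Total contributed: 23.
Player F keeps 23 and receives 4.6 × 23 × 4/32 = 13.23 from the restocking fund, for a payoff of 36.23.

36.23 dollars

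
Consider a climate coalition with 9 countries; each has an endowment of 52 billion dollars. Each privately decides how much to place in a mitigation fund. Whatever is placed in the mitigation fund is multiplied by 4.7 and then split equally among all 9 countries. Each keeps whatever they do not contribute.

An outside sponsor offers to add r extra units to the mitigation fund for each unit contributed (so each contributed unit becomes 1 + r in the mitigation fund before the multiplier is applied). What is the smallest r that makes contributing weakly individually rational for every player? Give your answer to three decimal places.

With matching at rate r, one contributed unit becomes (1 + r) in the mitigation fund and returns 4.7 × (1 + r) / 9 to the contributor.
Setting this equal to 1: 1 + r = 9/4.7 = 1.9149.
So the minimum matching rate is r = 1.9149 − 1 = 0.915.

0.915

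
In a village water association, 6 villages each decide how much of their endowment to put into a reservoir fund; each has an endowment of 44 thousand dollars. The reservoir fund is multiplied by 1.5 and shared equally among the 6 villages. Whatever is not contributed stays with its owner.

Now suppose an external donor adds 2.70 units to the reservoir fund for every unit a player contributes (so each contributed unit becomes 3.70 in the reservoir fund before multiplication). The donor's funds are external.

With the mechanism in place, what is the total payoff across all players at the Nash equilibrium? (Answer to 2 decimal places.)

264.00 thousand dollars

Even with the mechanism, each unit contributed returns only 1.5 × 3.70 / 6 = 0.9250 per unit of net cost, so contributing nothing is still dominant.
At the Nash equilibrium no one contributes; group total payoff = 6 × 44 = 264.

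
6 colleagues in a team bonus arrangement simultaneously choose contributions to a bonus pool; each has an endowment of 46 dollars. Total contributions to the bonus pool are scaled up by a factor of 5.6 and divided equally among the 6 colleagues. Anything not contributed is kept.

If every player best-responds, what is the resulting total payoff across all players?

Each contributed unit returns 5.6/6 = 0.9333 to its contributor — below 1 — so contributing 0 is dominant for every player. At the Nash equilibrium everyone keeps their 46, and the group total is 6 × 46 = 276.

276.00 dollars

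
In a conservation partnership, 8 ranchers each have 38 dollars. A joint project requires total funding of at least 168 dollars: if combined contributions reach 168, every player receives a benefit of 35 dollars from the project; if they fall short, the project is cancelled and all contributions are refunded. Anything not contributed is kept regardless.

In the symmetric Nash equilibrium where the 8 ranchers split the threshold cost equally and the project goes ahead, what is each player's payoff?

Equal share of the threshold: 168/8 = 21.
At this profile no one gains by cutting their contribution: any cut drops the total below 168, the project is cancelled, contributions are refunded, and the deviator ends with 38, which is less than 38 − 21 + 35 = 52. Contributing more than 21 just wastes the excess. So contributing exactly 21 is a best response.
Each player's payoff: 38 − 21 + 35 = 52.

52 dollars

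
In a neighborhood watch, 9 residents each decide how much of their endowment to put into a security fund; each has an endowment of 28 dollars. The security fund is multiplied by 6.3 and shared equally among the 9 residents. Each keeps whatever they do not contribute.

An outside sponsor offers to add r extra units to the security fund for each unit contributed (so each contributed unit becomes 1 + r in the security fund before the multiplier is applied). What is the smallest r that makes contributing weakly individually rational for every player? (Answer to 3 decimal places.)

0.429

With matching at rate r, one contributed unit becomes (1 + r) in the security fund and returns 6.3 × (1 + r) / 9 to the contributor.
Setting this equal to 1: 1 + r = 9/6.3 = 1.4286.
So the minimum matching rate is r = 1.4286 − 1 = 0.429.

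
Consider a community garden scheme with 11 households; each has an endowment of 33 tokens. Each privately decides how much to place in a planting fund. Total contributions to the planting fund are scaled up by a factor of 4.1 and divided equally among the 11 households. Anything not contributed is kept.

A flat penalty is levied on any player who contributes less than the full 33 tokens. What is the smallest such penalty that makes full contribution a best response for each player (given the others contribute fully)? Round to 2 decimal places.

Given the others contribute fully, the best deviation is to contribute 0 (any partial contribution still incurs the fine and gives up units whose private return 0.3727 is below 1).
Deviating from 33 to 0 saves 33 tokens but forfeits the deviator's share of the drop in the planting fund: 4.1/11 × 33 = 12.30.
So the deviation gain is 33 − 12.30 = 20.70, and the fine must be at least 20.70 tokens to wipe it out.

20.70 tokens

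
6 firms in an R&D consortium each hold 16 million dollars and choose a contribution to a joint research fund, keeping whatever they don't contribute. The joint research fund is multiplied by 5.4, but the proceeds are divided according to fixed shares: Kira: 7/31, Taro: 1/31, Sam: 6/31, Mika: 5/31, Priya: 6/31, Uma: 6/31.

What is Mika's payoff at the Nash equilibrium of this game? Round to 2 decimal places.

71.74 million dollars

For player j, contributing a unit is worthwhile iff 5.4 × (j's share) ≥ 1, i.e. iff j's share is at least 0.1852.
The shares above 0.1852 belong to Kira, Sam, Priya and Uma, contributing 16 each; the remaining 2 contribute 0. Total contributed: 64.
Mika keeps 16 and receives 5.4 × 64 × 5/31 = 55.74 from the joint research fund, for a payoff of 71.74.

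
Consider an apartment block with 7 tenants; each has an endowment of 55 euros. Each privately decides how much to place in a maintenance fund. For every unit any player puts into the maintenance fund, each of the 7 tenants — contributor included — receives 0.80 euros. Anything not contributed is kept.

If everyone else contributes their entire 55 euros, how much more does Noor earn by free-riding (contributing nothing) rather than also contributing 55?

Switching from a contribution of 55 to 0 lets Noor keep an extra 55 euros, but lowers the maintenance fund by 55, which costs Noor their own share of that drop: 0.80 × 55 = 44.00.
Net gain = 55 − 44.00 = 11.00. The private return per contributed unit (0.80) is below 1, so free-riding is indeed the best response regardless of what the others do.

11.00 euros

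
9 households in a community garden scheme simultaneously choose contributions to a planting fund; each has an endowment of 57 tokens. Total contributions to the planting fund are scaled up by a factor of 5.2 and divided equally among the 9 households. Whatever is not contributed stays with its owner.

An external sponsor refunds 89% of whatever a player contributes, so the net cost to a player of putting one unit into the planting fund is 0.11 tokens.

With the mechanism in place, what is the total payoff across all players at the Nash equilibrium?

Under the mechanism each unit contributed yields (5.2/9) / 0.11 = 5.2525 back to its contributor per unit of net cost, which exceeds 1, making full contribution the dominant choice for everyone.
So the Nash equilibrium is full contribution by all 9; the group earns 9 × (57 × 0.89 + 5.2 × 57) = 3124.17.

3124.17 tokens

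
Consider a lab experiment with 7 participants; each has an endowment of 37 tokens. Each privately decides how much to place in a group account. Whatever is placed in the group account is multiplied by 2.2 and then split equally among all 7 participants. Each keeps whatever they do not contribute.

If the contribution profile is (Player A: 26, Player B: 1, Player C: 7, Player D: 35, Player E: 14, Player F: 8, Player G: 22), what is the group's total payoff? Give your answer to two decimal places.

Total contributed: 26 + 1 + 7 + 35 + 14 + 8 + 22 = 113; total kept: 7 × 37 − 113 = 146.
The group account pays out 2.2 × 113 = 248.60 in aggregate.
Group total = 146 + 248.60 = 394.60.

394.60 tokens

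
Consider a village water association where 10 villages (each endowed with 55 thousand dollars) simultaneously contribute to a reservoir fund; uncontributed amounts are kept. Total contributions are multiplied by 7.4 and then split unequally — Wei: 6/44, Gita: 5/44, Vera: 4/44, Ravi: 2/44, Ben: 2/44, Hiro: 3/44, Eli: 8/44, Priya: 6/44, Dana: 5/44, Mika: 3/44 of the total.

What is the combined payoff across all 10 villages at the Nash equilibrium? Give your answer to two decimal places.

1606.00 thousand dollars

For player j, contributing a unit is worthwhile iff 7.4 × (j's share) ≥ 1, i.e. iff j's share is at least 0.1351.
Wei, Eli and Priya are above the threshold, contributing 55 each; the remaining 7 contribute 0. Total contributed: 165.
The reservoir fund pays out 7.4 × 165 = 1221.00 in total (split across the unequal shares, but the aggregate is all that matters for the group sum).
The 7 free-riders keep 55 each, adding 385. Group total = 385 + 1221.00 = 1606.00.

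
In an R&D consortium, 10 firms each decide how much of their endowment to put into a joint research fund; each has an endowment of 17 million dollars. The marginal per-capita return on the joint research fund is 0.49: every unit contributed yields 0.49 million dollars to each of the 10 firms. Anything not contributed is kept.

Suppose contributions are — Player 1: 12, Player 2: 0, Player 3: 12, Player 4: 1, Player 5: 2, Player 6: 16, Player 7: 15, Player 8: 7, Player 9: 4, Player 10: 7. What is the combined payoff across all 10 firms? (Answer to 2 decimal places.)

466.40 million dollars

Total contributed: 12 + 0 + 12 + 1 + 2 + 16 + 15 + 7 + 4 + 7 = 76; total kept: 10 × 17 − 76 = 94.
The joint research fund pays out 0.49 × 10 × 76 = 372.40 in aggregate.
Group total = 94 + 372.40 = 466.40.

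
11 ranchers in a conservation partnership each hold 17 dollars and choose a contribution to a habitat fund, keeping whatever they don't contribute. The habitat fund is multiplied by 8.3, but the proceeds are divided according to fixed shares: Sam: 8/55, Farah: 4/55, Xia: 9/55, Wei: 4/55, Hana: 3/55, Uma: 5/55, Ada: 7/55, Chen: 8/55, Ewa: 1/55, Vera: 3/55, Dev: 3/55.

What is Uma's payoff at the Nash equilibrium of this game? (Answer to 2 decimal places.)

For player j, contributing a unit is worthwhile iff 8.3 × (j's share) ≥ 1, i.e. iff j's share is at least 0.1205.
The shares above 0.1205 belong to Sam, Xia, Ada and Chen, contributing 17 each; the remaining 7 contribute 0. Total contributed: 68.
Uma keeps 17 and receives 8.3 × 68 × 5/55 = 51.31 from the habitat fund, for a payoff of 68.31.

68.31 dollars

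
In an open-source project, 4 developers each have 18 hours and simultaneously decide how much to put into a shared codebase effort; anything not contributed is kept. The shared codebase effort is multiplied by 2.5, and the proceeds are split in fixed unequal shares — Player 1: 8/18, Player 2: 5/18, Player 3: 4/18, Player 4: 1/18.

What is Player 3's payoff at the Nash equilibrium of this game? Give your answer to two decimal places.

Player j's private return per contributed unit is 2.5 × (j's share). Contributing is weakly dominant for j when that share is at least 1/2.5 = 0.4000, and contributing 0 is dominant otherwise.
The only share above 0.4000 is Player 1's 8/18, contributing 18; the remaining 3 contribute 0. Total contributed: 18.
Player 3 keeps 18 and receives 2.5 × 18 × 4/18 = 10.00 from the shared codebase effort, for a payoff of 28.00.

28.00 hours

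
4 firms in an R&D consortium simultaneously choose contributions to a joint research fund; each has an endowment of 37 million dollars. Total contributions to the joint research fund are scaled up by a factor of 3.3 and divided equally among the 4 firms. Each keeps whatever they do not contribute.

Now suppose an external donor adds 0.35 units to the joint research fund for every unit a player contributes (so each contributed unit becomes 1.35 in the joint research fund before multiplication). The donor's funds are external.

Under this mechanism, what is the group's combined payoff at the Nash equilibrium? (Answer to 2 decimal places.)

659.34 million dollars

With the mechanism, a contributed unit returns 3.3 × 1.35 / 4 = 1.1138 per unit of net cost to the contributor — now above 1 — so contributing fully is weakly dominant for every player.
So the Nash equilibrium is full contribution by all 4; the group earns 3.3 × 1.35 × 148 = 659.34.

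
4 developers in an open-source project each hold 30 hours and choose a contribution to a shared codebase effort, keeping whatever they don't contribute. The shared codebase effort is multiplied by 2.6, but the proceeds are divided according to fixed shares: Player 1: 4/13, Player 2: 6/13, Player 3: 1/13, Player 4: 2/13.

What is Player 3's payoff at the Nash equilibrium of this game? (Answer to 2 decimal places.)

For player j, contributing a unit is worthwhile iff 2.6 × (j's share) ≥ 1, i.e. iff j's share is at least 0.3846.
Only Player 2 (6/13) clears that bar, contributing 30; the remaining 3 contribute 0. Total contributed: 30.
Player 3 keeps 30 and receives 2.6 × 30 × 1/13 = 6.00 from the shared codebase effort, for a payoff of 36.00.

36.00 hours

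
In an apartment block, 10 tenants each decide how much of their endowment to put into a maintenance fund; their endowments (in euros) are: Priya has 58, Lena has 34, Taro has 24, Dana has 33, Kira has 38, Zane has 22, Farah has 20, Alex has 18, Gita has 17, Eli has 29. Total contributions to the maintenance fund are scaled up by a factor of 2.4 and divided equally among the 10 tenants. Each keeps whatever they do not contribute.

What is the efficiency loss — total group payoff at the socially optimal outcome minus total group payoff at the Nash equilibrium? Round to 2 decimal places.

410.20 euros

The private return per contributed unit is 2.4/10 = 0.2400 < 1 for every player regardless of endowment, so the Nash equilibrium is zero contribution and the group total is Σ E_j = 58 + 34 + 24 + 33 + 38 + 22 + 20 + 18 + 17 + 29 = 293.
Each contributed unit returns 2.400 to the group, so the social optimum is full contribution by everyone: group total = 2.400 × 293 = 703.20.
Efficiency loss = (2.400 − 1) × 293 = 410.20.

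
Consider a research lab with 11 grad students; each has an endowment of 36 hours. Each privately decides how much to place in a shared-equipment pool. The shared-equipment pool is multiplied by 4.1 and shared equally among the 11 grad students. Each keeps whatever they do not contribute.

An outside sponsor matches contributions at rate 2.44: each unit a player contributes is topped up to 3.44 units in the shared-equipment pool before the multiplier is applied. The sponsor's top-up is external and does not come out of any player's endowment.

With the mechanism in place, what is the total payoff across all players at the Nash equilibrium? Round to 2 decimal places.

5585.18 hours

With the mechanism, a contributed unit returns 4.1 × 3.44 / 11 = 1.2822 per unit of net cost to the contributor — now above 1 — so contributing fully is weakly dominant for every player.
So the Nash equilibrium is full contribution by all 11; the group earns 4.1 × 3.44 × 396 = 5585.18.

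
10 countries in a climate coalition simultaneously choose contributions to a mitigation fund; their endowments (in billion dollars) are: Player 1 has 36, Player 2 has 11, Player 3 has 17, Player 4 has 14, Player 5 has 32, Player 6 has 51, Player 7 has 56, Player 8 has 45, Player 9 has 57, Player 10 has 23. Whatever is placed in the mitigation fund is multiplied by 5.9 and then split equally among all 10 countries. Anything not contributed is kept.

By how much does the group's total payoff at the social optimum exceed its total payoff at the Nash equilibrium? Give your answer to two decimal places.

1675.80 billion dollars

The private return per contributed unit is 5.9/10 = 0.5900 < 1 for every player regardless of endowment, so the Nash equilibrium is zero contribution and the group total is Σ E_j = 36 + 11 + 17 + 14 + 32 + 51 + 56 + 45 + 57 + 23 = 342.
Each contributed unit returns 5.900 to the group, so the social optimum is full contribution by everyone: group total = 5.900 × 342 = 2017.80.
Efficiency loss = (5.900 − 1) × 342 = 1675.80.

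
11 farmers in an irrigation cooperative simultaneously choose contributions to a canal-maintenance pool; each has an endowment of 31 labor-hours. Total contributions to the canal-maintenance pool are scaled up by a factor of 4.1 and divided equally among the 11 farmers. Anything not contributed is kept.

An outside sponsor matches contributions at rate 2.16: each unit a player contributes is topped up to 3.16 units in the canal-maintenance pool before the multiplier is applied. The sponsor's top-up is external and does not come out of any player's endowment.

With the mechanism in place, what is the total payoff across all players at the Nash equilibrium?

4418.00 labor-hours

The effective private return per unit is now 4.1 × 3.16 / 11 = 1.1778 > 1, so every player's dominant strategy flips to full contribution.
At the Nash equilibrium everyone contributes 31. Group total payoff = 4.1 × 3.16 × 341 = 4418.00.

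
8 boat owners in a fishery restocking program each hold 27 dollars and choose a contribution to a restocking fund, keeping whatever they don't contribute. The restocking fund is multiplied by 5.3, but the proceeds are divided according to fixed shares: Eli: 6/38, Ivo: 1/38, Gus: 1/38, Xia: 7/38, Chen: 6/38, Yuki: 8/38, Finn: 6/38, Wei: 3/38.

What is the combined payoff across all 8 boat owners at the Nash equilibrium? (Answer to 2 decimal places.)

For player j, contributing a unit is worthwhile iff 5.3 × (j's share) ≥ 1, i.e. iff j's share is at least 0.1887.
Only Yuki (8/38) clears that bar, contributing 27; the remaining 7 contribute 0. Total contributed: 27.
The restocking fund pays out 5.3 × 27 = 143.10 in total (split across the unequal shares, but the aggregate is all that matters for the group sum).
The 7 free-riders keep 27 each, adding 189. Group total = 189 + 143.10 = 332.10.

332.10 dollars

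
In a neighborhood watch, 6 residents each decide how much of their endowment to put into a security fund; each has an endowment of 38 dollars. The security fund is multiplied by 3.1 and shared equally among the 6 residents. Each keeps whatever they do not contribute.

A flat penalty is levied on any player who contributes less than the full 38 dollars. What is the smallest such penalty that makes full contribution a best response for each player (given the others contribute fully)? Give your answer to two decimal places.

18.37 dollars

Given the others contribute fully, the best deviation is to contribute 0 (any partial contribution still incurs the fine and gives up units whose private return 0.5167 is below 1).
Deviating from 38 to 0 saves 38 dollars but forfeits the deviator's share of the drop in the security fund: 3.1/6 × 38 = 19.63.
So the deviation gain is 38 − 19.63 = 18.37, and the fine must be at least 18.37 dollars to wipe it out.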